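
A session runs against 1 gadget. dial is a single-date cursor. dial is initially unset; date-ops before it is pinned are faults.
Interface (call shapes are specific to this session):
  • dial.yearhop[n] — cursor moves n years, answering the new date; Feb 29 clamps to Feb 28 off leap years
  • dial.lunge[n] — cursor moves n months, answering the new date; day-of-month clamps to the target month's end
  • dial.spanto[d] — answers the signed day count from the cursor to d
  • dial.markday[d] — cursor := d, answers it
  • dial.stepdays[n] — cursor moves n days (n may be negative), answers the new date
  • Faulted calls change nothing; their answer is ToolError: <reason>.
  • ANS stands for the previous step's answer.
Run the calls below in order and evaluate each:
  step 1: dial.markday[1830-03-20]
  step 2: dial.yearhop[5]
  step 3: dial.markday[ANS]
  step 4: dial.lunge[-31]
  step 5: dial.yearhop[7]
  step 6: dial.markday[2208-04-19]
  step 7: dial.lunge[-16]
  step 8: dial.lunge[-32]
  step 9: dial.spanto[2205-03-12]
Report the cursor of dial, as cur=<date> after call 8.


Next I call dial.markday with 1830-03-20, which returns 1830-03-20.
Calling dial.yearhop with 5, → 1835-03-20.
Next I call dial.markday with ANS, and see 1835-03-20.
Using dial.lunge with -31, yielding 1832-08-20.
Now I run dial.yearhop with 7, — result: 1839-08-20.
Invoking dial.markday with 2208-04-19, and get 2208-04-19.
I invoke dial.lunge with -16, giving 2206-12-19.
Invoking dial.lunge with -32, which returns 2204-04-19.
Invoking dial.spanto with 2205-03-12, and observe 327.

Answer: cur=2204-04-19


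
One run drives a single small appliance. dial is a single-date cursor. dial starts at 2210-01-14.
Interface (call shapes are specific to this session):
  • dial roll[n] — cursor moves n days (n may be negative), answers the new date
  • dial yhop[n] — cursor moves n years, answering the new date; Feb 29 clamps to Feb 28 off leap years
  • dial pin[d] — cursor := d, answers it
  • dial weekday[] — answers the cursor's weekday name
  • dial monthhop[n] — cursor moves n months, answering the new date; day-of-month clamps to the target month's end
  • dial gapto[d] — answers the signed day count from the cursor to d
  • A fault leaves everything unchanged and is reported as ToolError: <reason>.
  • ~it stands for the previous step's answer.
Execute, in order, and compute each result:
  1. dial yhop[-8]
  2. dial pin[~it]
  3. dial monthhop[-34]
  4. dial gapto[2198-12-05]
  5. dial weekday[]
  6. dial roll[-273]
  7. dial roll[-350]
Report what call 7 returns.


! dial yhop(-8) ~> 2202-01-14
! dial pin(~it) ~> 2202-01-14
! dial monthhop(-34) ~> 2199-03-14
! dial gapto(2198-12-05) ~> -99
! dial weekday() ~> Thursday
! dial roll(-273) ~> 2198-06-14
! dial roll(-350) ~> 2197-06-29

Answer: 2197-06-29


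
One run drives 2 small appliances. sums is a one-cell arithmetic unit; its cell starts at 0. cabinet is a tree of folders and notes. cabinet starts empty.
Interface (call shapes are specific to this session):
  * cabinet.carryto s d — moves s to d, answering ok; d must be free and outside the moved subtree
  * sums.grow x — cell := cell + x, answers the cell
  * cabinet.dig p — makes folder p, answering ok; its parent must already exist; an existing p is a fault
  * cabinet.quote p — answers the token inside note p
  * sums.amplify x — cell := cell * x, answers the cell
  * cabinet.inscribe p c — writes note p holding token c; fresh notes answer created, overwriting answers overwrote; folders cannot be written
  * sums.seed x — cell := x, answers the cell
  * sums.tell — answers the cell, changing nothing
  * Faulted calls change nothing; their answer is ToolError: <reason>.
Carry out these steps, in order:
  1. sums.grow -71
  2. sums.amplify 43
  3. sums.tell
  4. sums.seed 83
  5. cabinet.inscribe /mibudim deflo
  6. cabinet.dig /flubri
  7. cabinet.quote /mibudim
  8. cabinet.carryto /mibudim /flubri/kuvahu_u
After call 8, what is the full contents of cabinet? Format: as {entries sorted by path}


Answer: {flubri/, flubri/kuvahu_u=deflo}

Derivation:
! 1. sums.grow(x=-71) ~> -71
! 2. sums.amplify(x=43) ~> -3053
! 3. sums.tell() ~> -3053
! 4. sums.seed(x=83) ~> 83
! 5. cabinet.inscribe(p=/mibudim, c=deflo) ~> created
! 6. cabinet.dig(p=/flubri) ~> ok
! 7. cabinet.quote(p=/mibudim) ~> deflo
! 8. cabinet.carryto(s=/mibudim, d=/flubri/kuvahu_u) ~> ok


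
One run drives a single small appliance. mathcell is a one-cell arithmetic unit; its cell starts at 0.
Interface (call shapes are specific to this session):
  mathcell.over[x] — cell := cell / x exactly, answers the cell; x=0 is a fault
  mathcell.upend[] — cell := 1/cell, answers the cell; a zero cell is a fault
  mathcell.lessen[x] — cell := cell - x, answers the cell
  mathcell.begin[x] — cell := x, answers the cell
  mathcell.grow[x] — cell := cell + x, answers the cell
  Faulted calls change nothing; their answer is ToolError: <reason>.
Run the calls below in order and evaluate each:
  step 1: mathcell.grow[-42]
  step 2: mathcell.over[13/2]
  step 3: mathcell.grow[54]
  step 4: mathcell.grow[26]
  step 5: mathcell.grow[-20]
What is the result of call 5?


Next I call grow with x→-42, → -42.
I run over with x→13/2, which returns -84/13.
I invoke grow with x→54, — result: 618/13.
Invoking grow with x→26, — result: 956/13.
Then grow with x→-20: 696/13.

Answer: 696/13


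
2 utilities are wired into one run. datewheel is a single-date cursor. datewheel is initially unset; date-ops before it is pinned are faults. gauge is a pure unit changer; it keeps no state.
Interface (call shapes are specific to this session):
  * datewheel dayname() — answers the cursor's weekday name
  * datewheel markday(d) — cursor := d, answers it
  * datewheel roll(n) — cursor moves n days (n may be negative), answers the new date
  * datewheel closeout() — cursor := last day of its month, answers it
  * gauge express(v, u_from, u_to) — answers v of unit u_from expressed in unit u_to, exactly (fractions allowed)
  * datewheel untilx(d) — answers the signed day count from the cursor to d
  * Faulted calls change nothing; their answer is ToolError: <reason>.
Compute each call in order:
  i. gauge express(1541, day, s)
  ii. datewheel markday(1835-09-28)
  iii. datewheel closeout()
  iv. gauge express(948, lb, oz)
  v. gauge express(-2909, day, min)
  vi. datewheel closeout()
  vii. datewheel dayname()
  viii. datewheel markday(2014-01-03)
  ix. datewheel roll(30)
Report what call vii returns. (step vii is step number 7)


Answer: Wednesday

Derivation:
# 1. gauge express(1541, day, s) == 133142400
# 2. datewheel markday(1835-09-28) == 1835-09-28
# 3. datewheel closeout() == 1835-09-30
# 4. gauge express(948, lb, oz) == 15168
# 5. gauge express(-2909, day, min) == -4188960
# 6. datewheel closeout() == 1835-09-30
# 7. datewheel dayname() == Wednesday
# 8. datewheel markday(2014-01-03) == 2014-01-03
# 9. datewheel roll(30) == 2014-02-02


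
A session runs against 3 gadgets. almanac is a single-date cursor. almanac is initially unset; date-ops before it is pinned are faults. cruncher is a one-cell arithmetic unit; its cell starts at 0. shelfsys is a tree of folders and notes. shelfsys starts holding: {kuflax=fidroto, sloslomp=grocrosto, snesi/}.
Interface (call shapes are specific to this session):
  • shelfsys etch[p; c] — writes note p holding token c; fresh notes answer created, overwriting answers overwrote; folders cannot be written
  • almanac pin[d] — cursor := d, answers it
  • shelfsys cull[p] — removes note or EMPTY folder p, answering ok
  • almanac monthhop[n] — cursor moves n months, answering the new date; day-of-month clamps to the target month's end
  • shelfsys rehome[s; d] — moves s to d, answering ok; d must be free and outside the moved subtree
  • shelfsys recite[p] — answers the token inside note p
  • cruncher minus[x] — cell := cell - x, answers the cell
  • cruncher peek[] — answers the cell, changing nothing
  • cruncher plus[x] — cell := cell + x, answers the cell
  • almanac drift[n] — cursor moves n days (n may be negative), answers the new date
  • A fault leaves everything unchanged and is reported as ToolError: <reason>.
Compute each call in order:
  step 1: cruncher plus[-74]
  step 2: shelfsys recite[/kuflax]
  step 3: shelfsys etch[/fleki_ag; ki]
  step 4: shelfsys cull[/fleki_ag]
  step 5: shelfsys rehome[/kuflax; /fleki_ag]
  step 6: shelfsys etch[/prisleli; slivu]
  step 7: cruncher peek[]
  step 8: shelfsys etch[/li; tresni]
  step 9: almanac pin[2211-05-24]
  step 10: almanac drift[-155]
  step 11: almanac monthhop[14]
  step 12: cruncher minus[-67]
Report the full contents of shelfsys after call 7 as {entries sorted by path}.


I use cruncher plus on x=-74, → -74.
Calling shelfsys recite on p=/kuflax, yielding fidroto.
I invoke shelfsys etch on p=/fleki_ag, c=ki, → created.
I use shelfsys cull on p=/fleki_ag: ok.
I call shelfsys rehome on s=/kuflax, d=/fleki_ag, and see ok.
I run shelfsys etch on p=/prisleli, c=slivu: created.
I use cruncher peek(), yielding -74.
I use shelfsys etch on p=/li, c=tresni, and observe created.
Invoking almanac pin on d=2211-05-24, and see 2211-05-24.
I run almanac drift on n=-155, yielding 2210-12-20.
I run almanac monthhop on n=14, yielding 2212-02-20.
Calling cruncher minus on x=-67, — result: -7.

Answer: {fleki_ag=fidroto, prisleli=slivu, sloslomp=grocrosto, snesi/}


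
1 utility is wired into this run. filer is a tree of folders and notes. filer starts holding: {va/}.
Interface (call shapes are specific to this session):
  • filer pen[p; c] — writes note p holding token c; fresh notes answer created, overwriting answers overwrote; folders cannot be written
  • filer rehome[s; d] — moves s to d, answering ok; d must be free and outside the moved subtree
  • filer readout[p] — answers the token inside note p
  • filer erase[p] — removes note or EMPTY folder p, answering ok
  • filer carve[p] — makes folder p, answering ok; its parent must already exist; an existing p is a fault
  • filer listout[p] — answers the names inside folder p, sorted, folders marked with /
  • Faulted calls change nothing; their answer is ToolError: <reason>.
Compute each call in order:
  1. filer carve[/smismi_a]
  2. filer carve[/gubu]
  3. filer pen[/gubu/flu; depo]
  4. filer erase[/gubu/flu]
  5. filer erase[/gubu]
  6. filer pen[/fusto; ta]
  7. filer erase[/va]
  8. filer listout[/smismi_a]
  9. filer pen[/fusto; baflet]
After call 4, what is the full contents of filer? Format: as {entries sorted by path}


! filer carve(p='/smismi_a') : ok
! filer carve(p='/gubu') : ok
! filer pen(p='/gubu/flu', c='depo') : created
! filer erase(p='/gubu/flu') : ok
! filer erase(p='/gubu') : ok
! filer pen(p='/fusto', c='ta') : created
! filer erase(p='/va') : ok
! filer listout(p='/smismi_a') : []
! filer pen(p='/fusto', c='baflet') : overwrote

Answer: {gubu/, smismi_a/, va/}


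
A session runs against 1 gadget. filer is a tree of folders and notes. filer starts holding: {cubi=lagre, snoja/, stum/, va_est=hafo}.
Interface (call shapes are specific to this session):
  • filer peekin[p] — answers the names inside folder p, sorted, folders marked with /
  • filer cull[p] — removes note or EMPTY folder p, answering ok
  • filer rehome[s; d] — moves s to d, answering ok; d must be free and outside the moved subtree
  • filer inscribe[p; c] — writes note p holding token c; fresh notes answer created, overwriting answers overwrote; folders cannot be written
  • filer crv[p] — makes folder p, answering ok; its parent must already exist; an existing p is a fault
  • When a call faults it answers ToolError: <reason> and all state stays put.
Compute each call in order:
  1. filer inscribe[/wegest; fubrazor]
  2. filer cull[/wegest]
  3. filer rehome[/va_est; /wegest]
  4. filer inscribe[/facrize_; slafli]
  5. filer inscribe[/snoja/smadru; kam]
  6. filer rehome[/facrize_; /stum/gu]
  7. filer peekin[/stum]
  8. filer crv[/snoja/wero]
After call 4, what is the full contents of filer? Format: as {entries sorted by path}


Answer: {cubi=lagre, facrize_=slafli, snoja/, stum/, wegest=hafo}

Derivation:
I call filer inscribe passing p: /wegest, c: fubrazor: created.
I run filer cull passing p: /wegest, and get ok.
I invoke filer rehome passing s: /va_est, d: /wegest, and get ok.
Next I call filer inscribe passing p: /facrize_, c: slafli, and see created.
Using filer inscribe passing p: /snoja/smadru, c: kam, → created.
Invoking filer rehome passing s: /facrize_, d: /stum/gu: ok.
I use filer peekin passing p: /stum, giving [gu].
Then filer crv passing p: /snoja/wero, giving ok.


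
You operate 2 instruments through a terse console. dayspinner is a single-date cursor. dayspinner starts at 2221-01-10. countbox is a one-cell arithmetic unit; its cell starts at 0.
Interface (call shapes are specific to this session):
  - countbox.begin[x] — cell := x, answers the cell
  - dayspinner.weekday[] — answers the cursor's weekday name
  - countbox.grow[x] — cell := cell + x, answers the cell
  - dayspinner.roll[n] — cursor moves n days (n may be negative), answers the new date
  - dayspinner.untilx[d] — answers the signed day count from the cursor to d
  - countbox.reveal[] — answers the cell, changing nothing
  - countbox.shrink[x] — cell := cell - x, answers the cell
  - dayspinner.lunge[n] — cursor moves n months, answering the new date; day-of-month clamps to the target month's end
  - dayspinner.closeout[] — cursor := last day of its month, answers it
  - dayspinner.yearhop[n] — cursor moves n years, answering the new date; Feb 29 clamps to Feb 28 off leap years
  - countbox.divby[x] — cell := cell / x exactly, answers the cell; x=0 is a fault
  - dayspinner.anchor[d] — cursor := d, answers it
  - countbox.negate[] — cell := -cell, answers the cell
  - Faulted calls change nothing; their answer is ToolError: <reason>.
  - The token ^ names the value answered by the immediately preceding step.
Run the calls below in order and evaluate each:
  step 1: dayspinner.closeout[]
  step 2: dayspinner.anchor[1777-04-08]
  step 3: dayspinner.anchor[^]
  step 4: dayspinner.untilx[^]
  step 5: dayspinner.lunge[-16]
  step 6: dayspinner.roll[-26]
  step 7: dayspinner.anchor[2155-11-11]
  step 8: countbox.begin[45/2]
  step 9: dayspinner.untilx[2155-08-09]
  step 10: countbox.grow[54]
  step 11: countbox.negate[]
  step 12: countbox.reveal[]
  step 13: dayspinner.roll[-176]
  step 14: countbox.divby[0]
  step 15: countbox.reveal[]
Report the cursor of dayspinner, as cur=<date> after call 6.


Answer: cur=1775-11-12

Derivation:
# dayspinner.closeout() ~> 2221-01-31
# dayspinner.anchor(d='1777-04-08') ~> 1777-04-08
# dayspinner.anchor(d='^') ~> 1777-04-08
# dayspinner.untilx(d='^') ~> 0
# dayspinner.lunge(n='-16') ~> 1775-12-08
# dayspinner.roll(n='-26') ~> 1775-11-12
# dayspinner.anchor(d='2155-11-11') ~> 2155-11-11
# countbox.begin(x='45/2') ~> 45/2
# dayspinner.untilx(d='2155-08-09') ~> -94
# countbox.grow(x='54') ~> 153/2
# countbox.negate() ~> -153/2
# countbox.reveal() ~> -153/2
# dayspinner.roll(n='-176') ~> 2155-05-19
# countbox.divby(x='0') ~> ToolError: division by zero
# countbox.reveal() ~> -153/2


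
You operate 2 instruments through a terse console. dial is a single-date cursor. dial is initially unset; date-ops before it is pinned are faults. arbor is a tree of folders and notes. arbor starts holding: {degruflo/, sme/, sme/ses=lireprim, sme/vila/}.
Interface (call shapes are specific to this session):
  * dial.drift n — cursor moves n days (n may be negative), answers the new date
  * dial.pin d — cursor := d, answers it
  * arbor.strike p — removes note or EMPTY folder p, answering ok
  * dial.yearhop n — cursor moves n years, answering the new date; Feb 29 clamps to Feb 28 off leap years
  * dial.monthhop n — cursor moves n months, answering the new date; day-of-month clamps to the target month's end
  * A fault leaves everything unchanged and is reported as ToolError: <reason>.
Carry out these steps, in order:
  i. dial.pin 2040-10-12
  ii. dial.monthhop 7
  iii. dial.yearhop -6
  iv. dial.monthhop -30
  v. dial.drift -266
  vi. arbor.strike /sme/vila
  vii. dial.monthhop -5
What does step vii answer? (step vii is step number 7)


Answer: 2031-09-20

Derivation:
>>> dial.pin 2040-10-12
[out] 2040-10-12
>>> dial.monthhop 7
[out] 2041-05-12
>>> dial.yearhop -6
[out] 2035-05-12
>>> dial.monthhop -30
[out] 2032-11-12
>>> dial.drift -266
[out] 2032-02-20
>>> arbor.strike /sme/vila
[out] ok
>>> dial.monthhop -5
[out] 2031-09-20


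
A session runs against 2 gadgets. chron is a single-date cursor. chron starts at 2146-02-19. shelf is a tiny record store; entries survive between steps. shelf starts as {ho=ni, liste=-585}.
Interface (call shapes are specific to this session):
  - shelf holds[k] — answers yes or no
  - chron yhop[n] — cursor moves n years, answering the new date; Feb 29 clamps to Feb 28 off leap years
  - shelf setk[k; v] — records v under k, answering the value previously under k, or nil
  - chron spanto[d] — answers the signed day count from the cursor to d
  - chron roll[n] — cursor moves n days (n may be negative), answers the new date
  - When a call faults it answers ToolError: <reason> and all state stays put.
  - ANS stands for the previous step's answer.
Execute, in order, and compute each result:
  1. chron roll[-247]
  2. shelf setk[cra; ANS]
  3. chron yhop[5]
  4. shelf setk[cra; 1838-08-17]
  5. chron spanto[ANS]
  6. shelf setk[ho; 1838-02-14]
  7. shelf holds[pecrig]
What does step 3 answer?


% chron roll n=-247
[out] 2145-06-17
% shelf setk k=cra v=ANS
[out] nil
% chron yhop n=5
[out] 2150-06-17
% shelf setk k=cra v=1838-08-17
[out] 2145-06-17
% chron spanto d=ANS
[out] -1826
% shelf setk k=ho v=1838-02-14
[out] ni
% shelf holds k=pecrig
[out] no

Answer: 2150-06-17


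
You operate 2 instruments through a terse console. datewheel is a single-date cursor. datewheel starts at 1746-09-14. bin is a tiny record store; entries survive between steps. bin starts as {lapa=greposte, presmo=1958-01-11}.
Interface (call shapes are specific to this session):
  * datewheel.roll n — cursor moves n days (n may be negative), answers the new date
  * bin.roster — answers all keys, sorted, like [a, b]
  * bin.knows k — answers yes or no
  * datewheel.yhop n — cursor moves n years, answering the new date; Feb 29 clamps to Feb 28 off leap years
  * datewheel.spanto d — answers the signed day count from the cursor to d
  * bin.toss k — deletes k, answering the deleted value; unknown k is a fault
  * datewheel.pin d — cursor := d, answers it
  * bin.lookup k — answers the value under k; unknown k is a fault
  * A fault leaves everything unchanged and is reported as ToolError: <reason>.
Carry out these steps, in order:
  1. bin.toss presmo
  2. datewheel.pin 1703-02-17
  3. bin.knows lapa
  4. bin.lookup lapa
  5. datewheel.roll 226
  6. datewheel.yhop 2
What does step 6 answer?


Answer: 1705-10-01

Derivation:
! 1. bin.toss(k: presmo) == 1958-01-11
! 2. datewheel.pin(d: 1703-02-17) == 1703-02-17
! 3. bin.knows(k: lapa) == yes
! 4. bin.lookup(k: lapa) == greposte
! 5. datewheel.roll(n: 226) == 1703-10-01
! 6. datewheel.yhop(n: 2) == 1705-10-01


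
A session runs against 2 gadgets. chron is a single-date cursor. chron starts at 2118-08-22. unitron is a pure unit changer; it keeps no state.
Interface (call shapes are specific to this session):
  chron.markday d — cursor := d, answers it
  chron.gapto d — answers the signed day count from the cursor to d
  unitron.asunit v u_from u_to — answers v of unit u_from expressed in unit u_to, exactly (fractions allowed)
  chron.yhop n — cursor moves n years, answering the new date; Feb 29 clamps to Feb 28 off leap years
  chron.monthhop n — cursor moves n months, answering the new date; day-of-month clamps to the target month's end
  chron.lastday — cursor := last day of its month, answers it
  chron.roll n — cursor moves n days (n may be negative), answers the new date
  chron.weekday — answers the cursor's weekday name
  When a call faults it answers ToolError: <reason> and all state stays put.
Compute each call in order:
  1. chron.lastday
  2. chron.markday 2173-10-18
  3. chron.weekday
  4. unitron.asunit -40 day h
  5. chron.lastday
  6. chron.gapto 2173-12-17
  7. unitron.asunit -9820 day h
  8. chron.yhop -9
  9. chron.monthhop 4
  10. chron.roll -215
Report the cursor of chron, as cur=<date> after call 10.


→ lastday()
← 2118-08-31
→ markday(d→2173-10-18)
← 2173-10-18
→ weekday()
← Monday
→ asunit(v→-40, u_from→day, u_to→h)
← -960
→ lastday()
← 2173-10-31
→ gapto(d→2173-12-17)
← 47
→ asunit(v→-9820, u_from→day, u_to→h)
← -235680
→ yhop(n→-9)
← 2164-10-31
→ monthhop(n→4)
← 2165-02-28
→ roll(n→-215)
← 2164-07-28

Answer: cur=2164-07-28


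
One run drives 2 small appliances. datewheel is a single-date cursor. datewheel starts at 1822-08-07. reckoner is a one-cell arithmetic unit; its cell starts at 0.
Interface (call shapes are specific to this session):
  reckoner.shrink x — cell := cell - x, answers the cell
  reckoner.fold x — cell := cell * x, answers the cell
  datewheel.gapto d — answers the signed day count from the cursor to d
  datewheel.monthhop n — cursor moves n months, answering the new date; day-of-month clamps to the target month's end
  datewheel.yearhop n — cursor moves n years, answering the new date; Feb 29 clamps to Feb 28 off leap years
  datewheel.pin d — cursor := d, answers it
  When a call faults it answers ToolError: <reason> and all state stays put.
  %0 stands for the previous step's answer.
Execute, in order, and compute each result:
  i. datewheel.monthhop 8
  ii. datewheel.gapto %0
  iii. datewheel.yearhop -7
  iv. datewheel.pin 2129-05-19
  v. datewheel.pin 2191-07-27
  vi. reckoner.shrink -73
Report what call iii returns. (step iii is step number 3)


Step: datewheel.monthhop[n→8]
Result: 1823-04-07
Step: datewheel.gapto[d→%0]
Result: 0
Step: datewheel.yearhop[n→-7]
Result: 1816-04-07
Step: datewheel.pin[d→2129-05-19]
Result: 2129-05-19
Step: datewheel.pin[d→2191-07-27]
Result: 2191-07-27
Step: reckoner.shrink[x→-73]
Result: 73

Answer: 1816-04-07


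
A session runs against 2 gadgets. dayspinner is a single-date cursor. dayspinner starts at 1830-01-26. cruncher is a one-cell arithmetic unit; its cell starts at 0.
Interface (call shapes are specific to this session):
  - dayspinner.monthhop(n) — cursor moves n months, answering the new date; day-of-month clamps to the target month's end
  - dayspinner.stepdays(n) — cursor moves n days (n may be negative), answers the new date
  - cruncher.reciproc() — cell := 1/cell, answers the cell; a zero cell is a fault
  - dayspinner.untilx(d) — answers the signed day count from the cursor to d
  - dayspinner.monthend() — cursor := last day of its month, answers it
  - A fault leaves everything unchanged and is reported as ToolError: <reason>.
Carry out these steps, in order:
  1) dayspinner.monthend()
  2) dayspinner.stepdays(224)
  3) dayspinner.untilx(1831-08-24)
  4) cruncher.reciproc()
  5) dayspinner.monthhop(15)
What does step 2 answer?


Answer: 1830-09-12

Derivation:
% dayspinner.monthend() => 1830-01-31
% dayspinner.stepdays(n: 224) => 1830-09-12
% dayspinner.untilx(d: 1831-08-24) => 346
% cruncher.reciproc() => ToolError: reciprocal of zero
% dayspinner.monthhop(n: 15) => 1831-12-12


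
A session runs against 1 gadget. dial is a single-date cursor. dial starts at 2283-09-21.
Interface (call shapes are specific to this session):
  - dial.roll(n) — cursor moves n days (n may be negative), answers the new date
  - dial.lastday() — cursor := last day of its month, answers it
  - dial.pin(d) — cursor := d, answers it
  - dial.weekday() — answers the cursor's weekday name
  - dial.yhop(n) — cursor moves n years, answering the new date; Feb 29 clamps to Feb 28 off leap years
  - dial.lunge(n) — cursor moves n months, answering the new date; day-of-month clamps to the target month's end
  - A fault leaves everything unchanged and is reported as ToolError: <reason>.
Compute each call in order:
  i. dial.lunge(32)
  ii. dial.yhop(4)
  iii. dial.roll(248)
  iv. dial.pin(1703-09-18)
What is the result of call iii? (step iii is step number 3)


Act: lunge[32]
Obs: 2286-05-21
Act: yhop[4]
Obs: 2290-05-21
Act: roll[248]
Obs: 2291-01-24
Act: pin[1703-09-18]
Obs: 1703-09-18

Answer: 2291-01-24


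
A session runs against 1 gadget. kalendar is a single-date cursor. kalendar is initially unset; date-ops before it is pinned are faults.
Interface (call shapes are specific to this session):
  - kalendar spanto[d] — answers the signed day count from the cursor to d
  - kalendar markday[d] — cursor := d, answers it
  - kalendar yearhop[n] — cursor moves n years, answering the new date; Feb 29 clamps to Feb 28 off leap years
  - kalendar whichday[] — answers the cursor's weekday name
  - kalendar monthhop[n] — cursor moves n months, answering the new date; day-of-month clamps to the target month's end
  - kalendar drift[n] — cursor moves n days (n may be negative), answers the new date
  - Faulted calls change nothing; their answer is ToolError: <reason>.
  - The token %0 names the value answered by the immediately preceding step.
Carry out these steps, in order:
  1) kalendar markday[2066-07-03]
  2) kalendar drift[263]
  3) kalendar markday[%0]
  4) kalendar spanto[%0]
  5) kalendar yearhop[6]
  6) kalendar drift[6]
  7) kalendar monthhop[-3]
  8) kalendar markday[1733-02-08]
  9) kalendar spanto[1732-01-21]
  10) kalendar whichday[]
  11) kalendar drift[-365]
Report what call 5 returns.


[in] kalendar markday d=2066-07-03
  2066-07-03
[in] kalendar drift n=263
  2067-03-23
[in] kalendar markday d=%0
  2067-03-23
[in] kalendar spanto d=%0
  0
[in] kalendar yearhop n=6
  2073-03-23
[in] kalendar drift n=6
  2073-03-29
[in] kalendar monthhop n=-3
  2072-12-29
[in] kalendar markday d=1733-02-08
  1733-02-08
[in] kalendar spanto d=1732-01-21
  -384
[in] kalendar whichday
  Sunday
[in] kalendar drift n=-365
  1732-02-09

Answer: 2073-03-23


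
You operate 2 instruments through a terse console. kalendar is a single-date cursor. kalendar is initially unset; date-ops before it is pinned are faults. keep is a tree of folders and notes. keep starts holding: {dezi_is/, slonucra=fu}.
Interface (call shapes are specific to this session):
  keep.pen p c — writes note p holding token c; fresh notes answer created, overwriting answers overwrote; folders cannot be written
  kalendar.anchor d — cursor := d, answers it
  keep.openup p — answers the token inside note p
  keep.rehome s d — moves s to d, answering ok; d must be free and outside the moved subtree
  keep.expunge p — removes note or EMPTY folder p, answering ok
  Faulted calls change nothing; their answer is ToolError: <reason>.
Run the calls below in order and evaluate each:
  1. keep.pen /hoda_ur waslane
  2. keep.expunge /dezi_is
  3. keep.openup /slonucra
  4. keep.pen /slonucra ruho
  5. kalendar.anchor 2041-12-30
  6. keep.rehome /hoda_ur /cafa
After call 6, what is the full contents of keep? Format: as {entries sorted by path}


% keep.pen p=/hoda_ur c=waslane
[out] created
% keep.expunge p=/dezi_is
[out] ok
% keep.openup p=/slonucra
[out] fu
% keep.pen p=/slonucra c=ruho
[out] overwrote
% kalendar.anchor d=2041-12-30
[out] 2041-12-30
% keep.rehome s=/hoda_ur d=/cafa
[out] ok

Answer: {cafa=waslane, slonucra=ruho}


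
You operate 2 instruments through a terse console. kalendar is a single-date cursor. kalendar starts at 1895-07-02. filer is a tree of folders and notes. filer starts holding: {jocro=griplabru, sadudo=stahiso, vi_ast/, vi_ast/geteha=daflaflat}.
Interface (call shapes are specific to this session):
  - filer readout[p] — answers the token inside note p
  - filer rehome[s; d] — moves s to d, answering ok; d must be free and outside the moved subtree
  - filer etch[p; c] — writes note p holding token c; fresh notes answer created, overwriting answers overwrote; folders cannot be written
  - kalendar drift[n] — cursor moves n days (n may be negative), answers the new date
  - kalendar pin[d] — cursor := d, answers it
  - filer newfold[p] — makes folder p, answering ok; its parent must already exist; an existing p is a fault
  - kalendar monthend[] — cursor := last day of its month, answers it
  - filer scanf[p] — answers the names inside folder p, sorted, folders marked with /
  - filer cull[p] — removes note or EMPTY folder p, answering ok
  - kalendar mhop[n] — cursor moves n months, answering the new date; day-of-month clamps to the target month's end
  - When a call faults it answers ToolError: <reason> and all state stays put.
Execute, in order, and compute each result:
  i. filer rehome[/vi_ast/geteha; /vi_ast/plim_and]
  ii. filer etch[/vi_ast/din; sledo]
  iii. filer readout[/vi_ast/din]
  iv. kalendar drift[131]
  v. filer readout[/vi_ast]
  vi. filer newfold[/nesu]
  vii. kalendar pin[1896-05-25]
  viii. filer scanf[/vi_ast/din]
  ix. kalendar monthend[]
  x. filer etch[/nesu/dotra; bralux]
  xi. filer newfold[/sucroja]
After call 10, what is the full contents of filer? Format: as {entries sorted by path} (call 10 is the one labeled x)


→ filer rehome(s=/vi_ast/geteha, d=/vi_ast/plim_and)
← ok
→ filer etch(p=/vi_ast/din, c=sledo)
← created
→ filer readout(p=/vi_ast/din)
← sledo
→ kalendar drift(n=131)
← 1895-11-10
→ filer readout(p=/vi_ast)
← ToolError: is a directory
→ filer newfold(p=/nesu)
← ok
→ kalendar pin(d=1896-05-25)
← 1896-05-25
→ filer scanf(p=/vi_ast/din)
← ToolError: not a directory
→ kalendar monthend()
← 1896-05-31
→ filer etch(p=/nesu/dotra, c=bralux)
← created
→ filer newfold(p=/sucroja)
← ok

Answer: {jocro=griplabru, nesu/, nesu/dotra=bralux, sadudo=stahiso, vi_ast/, vi_ast/din=sledo, vi_ast/plim_and=daflaflat}


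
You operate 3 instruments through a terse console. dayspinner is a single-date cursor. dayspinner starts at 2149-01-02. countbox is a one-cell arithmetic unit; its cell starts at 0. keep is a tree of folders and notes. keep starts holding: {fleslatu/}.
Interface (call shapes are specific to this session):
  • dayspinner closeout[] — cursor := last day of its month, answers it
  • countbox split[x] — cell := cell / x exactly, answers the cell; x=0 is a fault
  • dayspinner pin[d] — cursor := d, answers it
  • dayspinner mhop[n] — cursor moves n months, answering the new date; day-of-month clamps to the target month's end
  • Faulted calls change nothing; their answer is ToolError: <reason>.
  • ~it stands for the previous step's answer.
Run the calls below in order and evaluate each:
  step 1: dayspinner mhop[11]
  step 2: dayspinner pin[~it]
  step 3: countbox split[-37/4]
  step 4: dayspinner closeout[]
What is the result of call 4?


Answer: 2149-12-31

Derivation:
·→ dayspinner mhop(n→11)
·← 2149-12-02
·→ dayspinner pin(d→~it)
·← 2149-12-02
·→ countbox split(x→-37/4)
·← 0
·→ dayspinner closeout()
·← 2149-12-31


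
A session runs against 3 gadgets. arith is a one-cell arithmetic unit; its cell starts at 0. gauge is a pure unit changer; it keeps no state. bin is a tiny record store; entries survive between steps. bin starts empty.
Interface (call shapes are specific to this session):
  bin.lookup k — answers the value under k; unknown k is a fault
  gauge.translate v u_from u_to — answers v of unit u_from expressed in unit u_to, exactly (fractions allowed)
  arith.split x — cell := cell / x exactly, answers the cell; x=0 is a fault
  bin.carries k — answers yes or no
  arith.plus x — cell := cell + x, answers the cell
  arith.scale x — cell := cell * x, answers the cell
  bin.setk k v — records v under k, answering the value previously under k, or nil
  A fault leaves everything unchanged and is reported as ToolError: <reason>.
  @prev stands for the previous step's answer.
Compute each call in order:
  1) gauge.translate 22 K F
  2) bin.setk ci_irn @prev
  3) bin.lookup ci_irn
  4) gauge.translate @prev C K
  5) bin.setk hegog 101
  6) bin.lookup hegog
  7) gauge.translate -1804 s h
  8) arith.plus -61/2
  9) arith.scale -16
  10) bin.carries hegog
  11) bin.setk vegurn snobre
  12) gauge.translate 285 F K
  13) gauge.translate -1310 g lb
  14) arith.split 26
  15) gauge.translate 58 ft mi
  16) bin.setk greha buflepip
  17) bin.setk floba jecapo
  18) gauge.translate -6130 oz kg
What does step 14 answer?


[in] translate v→22 u_from→K u_to→F
  -42007/100
[in] setk k→ci_irn v→@prev
  nil
[in] lookup k→ci_irn
  -42007/100
[in] translate v→@prev u_from→C u_to→K
  -3673/25
[in] setk k→hegog v→101
  nil
[in] lookup k→hegog
  101
[in] translate v→-1804 u_from→s u_to→h
  -451/900
[in] plus x→-61/2
  -61/2
[in] scale x→-16
  488
[in] carries k→hegog
  yes
[in] setk k→vegurn v→snobre
  nil
[in] translate v→285 u_from→F u_to→K
  74467/180
[in] translate v→-1310 u_from→g u_to→lb
  -131000000/45359237
[in] split x→26
  244/13
[in] translate v→58 u_from→ft u_to→mi
  29/2640
[in] setk k→greha v→buflepip
  nil
[in] setk k→floba v→jecapo
  nil
[in] translate v→-6130 u_from→oz u_to→kg
  -27805212281/160000000

Answer: 244/13


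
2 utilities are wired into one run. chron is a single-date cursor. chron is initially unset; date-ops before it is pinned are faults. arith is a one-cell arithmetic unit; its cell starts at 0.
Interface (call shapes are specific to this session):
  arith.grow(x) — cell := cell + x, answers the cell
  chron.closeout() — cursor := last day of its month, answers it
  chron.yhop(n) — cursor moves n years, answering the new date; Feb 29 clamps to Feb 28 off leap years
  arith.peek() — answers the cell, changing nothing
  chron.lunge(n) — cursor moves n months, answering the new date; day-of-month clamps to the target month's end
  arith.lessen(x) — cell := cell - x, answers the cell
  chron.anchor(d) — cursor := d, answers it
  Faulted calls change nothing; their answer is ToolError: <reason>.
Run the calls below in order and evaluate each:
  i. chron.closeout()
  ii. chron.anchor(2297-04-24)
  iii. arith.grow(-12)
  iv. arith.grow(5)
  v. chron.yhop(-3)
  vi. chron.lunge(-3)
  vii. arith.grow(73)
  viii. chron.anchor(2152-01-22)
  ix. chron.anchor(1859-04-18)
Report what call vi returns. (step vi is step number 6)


==> closeout()
<== ToolError: no date set
==> anchor(d→2297-04-24)
<== 2297-04-24
==> grow(x→-12)
<== -12
==> grow(x→5)
<== -7
==> yhop(n→-3)
<== 2294-04-24
==> lunge(n→-3)
<== 2294-01-24
==> grow(x→73)
<== 66
==> anchor(d→2152-01-22)
<== 2152-01-22
==> anchor(d→1859-04-18)
<== 1859-04-18

Answer: 2294-01-24


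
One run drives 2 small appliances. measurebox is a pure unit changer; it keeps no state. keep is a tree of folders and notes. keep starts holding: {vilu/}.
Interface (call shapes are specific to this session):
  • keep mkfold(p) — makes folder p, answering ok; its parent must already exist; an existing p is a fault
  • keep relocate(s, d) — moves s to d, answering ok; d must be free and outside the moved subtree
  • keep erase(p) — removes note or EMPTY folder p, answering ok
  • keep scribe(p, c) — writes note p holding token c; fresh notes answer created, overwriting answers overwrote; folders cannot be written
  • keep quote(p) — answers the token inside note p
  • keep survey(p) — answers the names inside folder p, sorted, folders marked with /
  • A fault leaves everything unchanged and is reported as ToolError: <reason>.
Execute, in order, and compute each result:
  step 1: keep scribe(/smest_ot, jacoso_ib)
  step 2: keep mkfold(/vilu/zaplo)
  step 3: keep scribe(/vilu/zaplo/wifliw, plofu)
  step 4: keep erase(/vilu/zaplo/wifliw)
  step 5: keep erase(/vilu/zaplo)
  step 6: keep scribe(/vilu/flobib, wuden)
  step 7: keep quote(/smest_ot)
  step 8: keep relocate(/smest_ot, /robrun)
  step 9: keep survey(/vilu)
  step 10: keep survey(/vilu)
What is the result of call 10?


;; 1. keep scribe(p='/smest_ot', c='jacoso_ib') ~> created
;; 2. keep mkfold(p='/vilu/zaplo') ~> ok
;; 3. keep scribe(p='/vilu/zaplo/wifliw', c='plofu') ~> created
;; 4. keep erase(p='/vilu/zaplo/wifliw') ~> ok
;; 5. keep erase(p='/vilu/zaplo') ~> ok
;; 6. keep scribe(p='/vilu/flobib', c='wuden') ~> created
;; 7. keep quote(p='/smest_ot') ~> jacoso_ib
;; 8. keep relocate(s='/smest_ot', d='/robrun') ~> ok
;; 9. keep survey(p='/vilu') ~> [flobib]
;; 10. keep survey(p='/vilu') ~> [flobib]

Answer: [flobib]


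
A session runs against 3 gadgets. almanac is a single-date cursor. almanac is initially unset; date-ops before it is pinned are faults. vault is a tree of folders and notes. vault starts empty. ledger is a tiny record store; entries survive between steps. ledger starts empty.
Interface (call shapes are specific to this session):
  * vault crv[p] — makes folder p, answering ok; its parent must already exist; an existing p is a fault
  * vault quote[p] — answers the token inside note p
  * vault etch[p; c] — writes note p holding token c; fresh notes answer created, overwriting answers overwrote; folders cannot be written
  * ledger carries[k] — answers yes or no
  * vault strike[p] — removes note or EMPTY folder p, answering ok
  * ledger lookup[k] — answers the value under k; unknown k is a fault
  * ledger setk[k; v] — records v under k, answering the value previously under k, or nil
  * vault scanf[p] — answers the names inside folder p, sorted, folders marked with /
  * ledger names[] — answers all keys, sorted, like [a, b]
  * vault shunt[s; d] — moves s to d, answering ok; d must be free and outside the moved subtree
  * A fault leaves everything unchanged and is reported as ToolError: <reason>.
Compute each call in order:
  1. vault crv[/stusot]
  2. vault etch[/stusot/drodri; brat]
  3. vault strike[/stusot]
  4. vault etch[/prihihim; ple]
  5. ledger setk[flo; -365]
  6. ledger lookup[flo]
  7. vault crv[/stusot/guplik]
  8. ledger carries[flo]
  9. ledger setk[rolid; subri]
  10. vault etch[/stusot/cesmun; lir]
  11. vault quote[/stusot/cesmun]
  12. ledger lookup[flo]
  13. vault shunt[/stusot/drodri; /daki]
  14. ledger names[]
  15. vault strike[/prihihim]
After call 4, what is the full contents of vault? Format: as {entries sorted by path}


-> vault crv(p='/stusot')
<- ok
-> vault etch(p='/stusot/drodri', c='brat')
<- created
-> vault strike(p='/stusot')
<- ToolError: not empty
-> vault etch(p='/prihihim', c='ple')
<- created
-> ledger setk(k='flo', v='-365')
<- nil
-> ledger lookup(k='flo')
<- -365
-> vault crv(p='/stusot/guplik')
<- ok
-> ledger carries(k='flo')
<- yes
-> ledger setk(k='rolid', v='subri')
<- nil
-> vault etch(p='/stusot/cesmun', c='lir')
<- created
-> vault quote(p='/stusot/cesmun')
<- lir
-> ledger lookup(k='flo')
<- -365
-> vault shunt(s='/stusot/drodri', d='/daki')
<- ok
-> ledger names()
<- [flo, rolid]
-> vault strike(p='/prihihim')
<- ok

Answer: {prihihim=ple, stusot/, stusot/drodri=brat}


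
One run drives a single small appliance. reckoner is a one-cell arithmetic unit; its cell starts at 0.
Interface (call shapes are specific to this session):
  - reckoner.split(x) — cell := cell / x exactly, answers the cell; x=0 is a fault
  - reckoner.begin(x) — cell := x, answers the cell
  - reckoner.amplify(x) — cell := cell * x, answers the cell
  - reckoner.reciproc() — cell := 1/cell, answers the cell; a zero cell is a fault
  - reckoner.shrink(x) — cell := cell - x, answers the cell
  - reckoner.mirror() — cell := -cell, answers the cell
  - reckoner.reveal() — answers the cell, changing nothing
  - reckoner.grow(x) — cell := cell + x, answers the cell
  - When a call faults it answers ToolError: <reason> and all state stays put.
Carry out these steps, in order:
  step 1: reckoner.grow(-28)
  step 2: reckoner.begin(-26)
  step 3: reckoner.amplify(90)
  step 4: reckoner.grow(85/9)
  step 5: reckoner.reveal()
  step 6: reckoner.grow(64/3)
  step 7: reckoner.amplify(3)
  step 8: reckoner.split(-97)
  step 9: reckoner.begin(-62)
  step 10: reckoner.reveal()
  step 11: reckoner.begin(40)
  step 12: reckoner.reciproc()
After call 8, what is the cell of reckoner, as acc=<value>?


Answer: acc=20783/291

Derivation:
>>> grow x='-28'
  -28
>>> begin x='-26'
  -26
>>> amplify x='90'
  -2340
>>> grow x='85/9'
  -20975/9
>>> reveal
  -20975/9
>>> grow x='64/3'
  -20783/9
>>> amplify x='3'
  -20783/3
>>> split x='-97'
  20783/291
>>> begin x='-62'
  -62
>>> reveal
  -62
>>> begin x='40'
  40
>>> reciproc
  1/40
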